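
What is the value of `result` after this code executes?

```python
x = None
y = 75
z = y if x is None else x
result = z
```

x = None; y = 75; z = 75; result = 75

75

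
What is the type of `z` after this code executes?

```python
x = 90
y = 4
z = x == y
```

Equality comparison returns bool

bool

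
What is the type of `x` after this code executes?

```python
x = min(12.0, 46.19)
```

min() of floats returns float

float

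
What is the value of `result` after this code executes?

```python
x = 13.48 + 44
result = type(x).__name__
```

x is float; result = 'float'

'float'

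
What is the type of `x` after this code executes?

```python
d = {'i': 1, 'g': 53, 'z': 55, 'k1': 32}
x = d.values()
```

.values() returns dict_values view

dict_values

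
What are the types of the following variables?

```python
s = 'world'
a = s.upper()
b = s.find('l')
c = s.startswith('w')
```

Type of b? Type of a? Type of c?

find() returns int; upper() returns str; startswith() returns bool

int, str, bool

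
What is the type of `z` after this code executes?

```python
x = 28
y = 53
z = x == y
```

Comparison returns bool

bool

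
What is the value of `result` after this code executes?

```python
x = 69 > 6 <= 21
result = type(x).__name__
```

x is bool; result = 'bool'

'bool'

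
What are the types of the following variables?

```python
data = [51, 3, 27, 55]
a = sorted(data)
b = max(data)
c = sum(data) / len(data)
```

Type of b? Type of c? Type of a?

max of ints returns int; int / int = float; sorted() returns list

int, float, list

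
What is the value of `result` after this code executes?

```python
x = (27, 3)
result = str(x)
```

x = (27, 3); result = '(27, 3)'

'(27, 3)'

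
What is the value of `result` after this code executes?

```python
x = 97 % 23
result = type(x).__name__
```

x is int; result = 'int'

'int'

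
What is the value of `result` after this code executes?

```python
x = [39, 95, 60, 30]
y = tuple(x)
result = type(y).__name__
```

x is list; y is tuple; result = 'tuple'

'tuple'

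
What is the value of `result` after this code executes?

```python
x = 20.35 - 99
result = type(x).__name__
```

x is float; result = 'float'

'float'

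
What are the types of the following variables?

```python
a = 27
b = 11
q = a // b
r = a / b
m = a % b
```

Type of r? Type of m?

/ returns float; % of ints returns int

float, int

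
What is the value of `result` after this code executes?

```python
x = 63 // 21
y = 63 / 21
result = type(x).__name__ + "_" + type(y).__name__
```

x is int; y is float; result = 'int_float'

'int_float'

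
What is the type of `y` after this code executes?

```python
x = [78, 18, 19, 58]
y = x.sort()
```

list.sort() returns None (mutates in place)

NoneType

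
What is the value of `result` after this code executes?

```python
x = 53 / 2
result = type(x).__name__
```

x is float; result = 'float'

'float'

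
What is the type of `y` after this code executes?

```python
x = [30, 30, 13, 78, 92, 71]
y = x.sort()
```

list.sort() returns None (mutates in place)

NoneType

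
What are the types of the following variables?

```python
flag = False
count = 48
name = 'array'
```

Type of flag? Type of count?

flag is assigned the constant False, which has type bool; count is assigned a bare integer (no decimal point), so it is an int

bool, int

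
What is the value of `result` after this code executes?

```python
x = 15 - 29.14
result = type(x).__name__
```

x is float; result = 'float'

'float'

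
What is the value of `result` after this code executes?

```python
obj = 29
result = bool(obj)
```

obj = 29; result = True

True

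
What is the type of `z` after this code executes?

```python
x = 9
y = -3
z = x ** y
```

int ** negative = float

float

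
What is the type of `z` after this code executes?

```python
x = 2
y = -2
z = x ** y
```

int ** negative = float

float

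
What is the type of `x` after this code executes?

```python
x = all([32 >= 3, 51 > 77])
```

all() returns bool

bool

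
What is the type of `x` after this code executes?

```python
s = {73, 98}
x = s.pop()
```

Popping from set[int] returns int

int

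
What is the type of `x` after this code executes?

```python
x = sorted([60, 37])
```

sorted() always returns list

list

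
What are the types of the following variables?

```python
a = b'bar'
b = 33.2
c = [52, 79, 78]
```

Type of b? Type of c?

b is assigned a number with a decimal point, so it is a float; c is assigned a list literal (square brackets)

float, list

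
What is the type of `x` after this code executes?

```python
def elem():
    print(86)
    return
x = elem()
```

Bare return returns None

NoneType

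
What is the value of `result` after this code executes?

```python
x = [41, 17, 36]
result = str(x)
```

x = [41, 17, 36]; result = '[41, 17, 36]'

'[41, 17, 36]'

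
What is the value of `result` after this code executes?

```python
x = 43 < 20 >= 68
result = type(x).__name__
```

x is bool; result = 'bool'

'bool'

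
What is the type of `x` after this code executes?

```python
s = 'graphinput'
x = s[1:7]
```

Slicing a str returns str

str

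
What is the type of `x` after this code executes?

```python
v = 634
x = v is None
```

'is' comparison returns bool

bool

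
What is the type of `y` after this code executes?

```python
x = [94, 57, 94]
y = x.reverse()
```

list.reverse() returns None

NoneType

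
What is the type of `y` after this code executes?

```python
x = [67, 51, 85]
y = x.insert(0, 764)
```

list.insert() returns None

NoneType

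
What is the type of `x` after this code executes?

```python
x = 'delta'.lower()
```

str.lower() returns str

str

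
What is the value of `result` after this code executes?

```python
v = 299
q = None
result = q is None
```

v = 299; q = None; result = True

True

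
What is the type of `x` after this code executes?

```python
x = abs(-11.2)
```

abs() of float returns float

float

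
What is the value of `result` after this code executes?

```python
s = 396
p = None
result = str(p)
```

s = 396; p = None; result = 'None'

'None'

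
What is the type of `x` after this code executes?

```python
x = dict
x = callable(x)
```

callable() returns bool

bool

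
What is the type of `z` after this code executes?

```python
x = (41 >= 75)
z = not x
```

'not' returns bool

bool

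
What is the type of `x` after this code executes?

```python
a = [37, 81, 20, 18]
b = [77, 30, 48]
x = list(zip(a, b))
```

list(zip()) returns a list of tuples

list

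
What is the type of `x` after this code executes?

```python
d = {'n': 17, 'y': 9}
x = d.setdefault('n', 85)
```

dict.setdefault() returns the (existing or default) value

int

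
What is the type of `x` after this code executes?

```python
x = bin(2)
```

bin() returns str representation

str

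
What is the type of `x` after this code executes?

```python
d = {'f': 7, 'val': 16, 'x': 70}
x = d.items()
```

dict.items() returns dict_items view

dict_items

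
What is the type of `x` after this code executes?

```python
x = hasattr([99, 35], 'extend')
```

hasattr() returns bool

bool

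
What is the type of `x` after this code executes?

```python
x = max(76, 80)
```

max() of ints returns int

int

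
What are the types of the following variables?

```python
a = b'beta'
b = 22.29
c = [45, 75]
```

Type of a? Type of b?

a is assigned a bytes literal (b'...' prefix); b is assigned a number with a decimal point, so it is a float

bytes, float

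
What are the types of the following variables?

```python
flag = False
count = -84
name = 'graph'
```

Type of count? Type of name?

count is assigned a bare integer (no decimal point), so it is an int; name is assigned a quoted string literal, so it is a str

int, str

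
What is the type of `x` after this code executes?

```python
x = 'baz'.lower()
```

str.lower() returns str

str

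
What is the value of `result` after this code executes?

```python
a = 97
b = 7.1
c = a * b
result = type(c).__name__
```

a is int; b is float; c is float; result = 'float'

'float'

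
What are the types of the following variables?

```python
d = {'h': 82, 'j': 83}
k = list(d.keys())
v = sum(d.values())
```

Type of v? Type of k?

sum of ints is int; list() converts to list

int, list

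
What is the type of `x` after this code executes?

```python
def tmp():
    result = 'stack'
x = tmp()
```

Function without return returns None

NoneType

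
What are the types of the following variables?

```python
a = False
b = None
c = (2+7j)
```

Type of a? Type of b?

a is assigned the constant False, which has type bool; b is assigned None, whose type is NoneType

bool, NoneType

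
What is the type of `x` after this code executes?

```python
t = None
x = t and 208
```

'and' returns first falsy value (None)

NoneType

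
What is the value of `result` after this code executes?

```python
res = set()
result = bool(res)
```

res = set(); result = False

False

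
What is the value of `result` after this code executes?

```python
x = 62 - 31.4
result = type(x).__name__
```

x is float; result = 'float'

'float'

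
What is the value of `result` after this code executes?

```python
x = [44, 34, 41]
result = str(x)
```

x = [44, 34, 41]; result = '[44, 34, 41]'

'[44, 34, 41]'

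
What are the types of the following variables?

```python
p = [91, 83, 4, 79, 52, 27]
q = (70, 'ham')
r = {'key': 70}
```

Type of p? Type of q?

p is assigned a list literal (square brackets); q is assigned a tuple (parenthesized, comma-separated values)

list, tuple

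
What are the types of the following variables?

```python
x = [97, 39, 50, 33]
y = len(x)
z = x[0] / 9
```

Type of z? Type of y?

int / int = float; len() returns int

float, int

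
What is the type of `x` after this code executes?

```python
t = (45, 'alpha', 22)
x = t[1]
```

Index 1 of tuple is a str literal

str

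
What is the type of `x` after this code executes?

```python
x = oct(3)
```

oct() returns str representation

str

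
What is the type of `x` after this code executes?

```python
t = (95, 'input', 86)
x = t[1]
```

Index 1 of tuple is a str literal

str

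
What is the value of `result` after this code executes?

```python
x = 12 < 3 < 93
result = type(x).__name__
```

x is bool; result = 'bool'

'bool'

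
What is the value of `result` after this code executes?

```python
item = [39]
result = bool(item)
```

item = [39]; result = True

True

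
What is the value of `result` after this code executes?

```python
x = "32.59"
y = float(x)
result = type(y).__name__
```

x is str; y is float; result = 'float'

'float'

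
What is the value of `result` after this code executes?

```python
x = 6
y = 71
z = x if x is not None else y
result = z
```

x = 6; y = 71; z = 6; result = 6

6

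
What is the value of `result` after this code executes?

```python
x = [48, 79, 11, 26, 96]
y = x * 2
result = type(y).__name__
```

x is list; y is list; result = 'list'

'list'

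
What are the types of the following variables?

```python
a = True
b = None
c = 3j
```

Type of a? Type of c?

a is assigned the constant True, which has type bool; c is assigned 3j, an imaginary literal (j suffix), which has type complex

bool, complex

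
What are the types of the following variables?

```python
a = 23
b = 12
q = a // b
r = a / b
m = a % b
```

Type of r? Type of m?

/ returns float; % of ints returns int

float, int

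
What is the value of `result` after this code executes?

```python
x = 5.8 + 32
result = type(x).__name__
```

x is float; result = 'float'

'float'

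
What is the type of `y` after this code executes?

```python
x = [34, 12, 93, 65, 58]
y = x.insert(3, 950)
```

list.insert() returns None

NoneType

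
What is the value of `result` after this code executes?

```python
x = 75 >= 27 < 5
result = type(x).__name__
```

x is bool; result = 'bool'

'bool'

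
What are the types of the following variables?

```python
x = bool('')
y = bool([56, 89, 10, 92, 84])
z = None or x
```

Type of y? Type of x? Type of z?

bool() returns bool; bool() returns bool; None or bool returns the bool

bool, bool, bool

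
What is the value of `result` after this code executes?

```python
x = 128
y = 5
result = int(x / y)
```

x = 128; y = 5; result = 25

25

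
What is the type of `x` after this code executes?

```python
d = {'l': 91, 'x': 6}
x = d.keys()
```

.keys() returns dict_keys view

dict_keys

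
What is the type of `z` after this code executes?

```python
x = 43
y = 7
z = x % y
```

int % int = int

int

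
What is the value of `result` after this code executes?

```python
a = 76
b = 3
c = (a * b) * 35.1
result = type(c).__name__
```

a is int; b is int; c is float; result = 'float'

'float'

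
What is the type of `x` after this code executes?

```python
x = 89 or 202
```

'or' returns first truthy value (int)

int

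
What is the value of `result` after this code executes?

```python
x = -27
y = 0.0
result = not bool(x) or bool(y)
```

x = -27; y = 0.0; result = False

False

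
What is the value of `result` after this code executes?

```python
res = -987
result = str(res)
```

res = -987; result = '-987'

'-987'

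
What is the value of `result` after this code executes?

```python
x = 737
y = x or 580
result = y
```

x = 737; y = 737; result = 737

737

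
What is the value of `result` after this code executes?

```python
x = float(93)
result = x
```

x = 93.0; result = 93.0

93.0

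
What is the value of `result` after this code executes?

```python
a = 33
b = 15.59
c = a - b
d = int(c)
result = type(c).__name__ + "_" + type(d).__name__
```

a is int; b is float; c is float; d is int; result = 'float_int'

'float_int'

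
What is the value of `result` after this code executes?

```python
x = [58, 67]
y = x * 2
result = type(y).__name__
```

x is list; y is list; result = 'list'

'list'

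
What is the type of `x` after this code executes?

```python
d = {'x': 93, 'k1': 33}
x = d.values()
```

.values() returns dict_values view

dict_values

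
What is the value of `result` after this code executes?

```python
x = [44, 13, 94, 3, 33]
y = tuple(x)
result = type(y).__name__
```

x is list; y is tuple; result = 'tuple'

'tuple'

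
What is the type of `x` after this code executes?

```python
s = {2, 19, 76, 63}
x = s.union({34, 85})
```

set.union() returns a new set

set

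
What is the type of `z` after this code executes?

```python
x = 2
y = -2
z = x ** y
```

int ** negative = float

float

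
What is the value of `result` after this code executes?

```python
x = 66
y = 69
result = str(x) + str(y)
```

x = 66; y = 69; result = '6669'

'6669'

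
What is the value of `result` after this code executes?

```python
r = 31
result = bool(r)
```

r = 31; result = True

True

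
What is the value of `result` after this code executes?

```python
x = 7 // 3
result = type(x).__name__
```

x is int; result = 'int'

'int'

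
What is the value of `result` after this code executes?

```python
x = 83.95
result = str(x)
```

x = 83.95; result = '83.95'

'83.95'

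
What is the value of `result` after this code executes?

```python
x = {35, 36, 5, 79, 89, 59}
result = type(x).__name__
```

x is set; result = 'set'

'set'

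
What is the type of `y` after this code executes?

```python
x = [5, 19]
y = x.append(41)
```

list.append() returns None (mutates in place)

NoneType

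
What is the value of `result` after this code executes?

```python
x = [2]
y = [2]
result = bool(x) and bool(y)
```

x = [2]; y = [2]; result = True

True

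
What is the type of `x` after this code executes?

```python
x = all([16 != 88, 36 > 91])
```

all() returns bool

bool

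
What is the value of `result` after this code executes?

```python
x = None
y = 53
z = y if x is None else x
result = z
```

x = None; y = 53; z = 53; result = 53

53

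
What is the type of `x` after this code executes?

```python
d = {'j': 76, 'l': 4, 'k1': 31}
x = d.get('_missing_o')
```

dict.get() returns None when key not found

NoneType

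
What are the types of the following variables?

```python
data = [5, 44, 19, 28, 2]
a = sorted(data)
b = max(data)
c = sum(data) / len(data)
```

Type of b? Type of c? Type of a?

max of ints returns int; int / int = float; sorted() returns list

int, float, list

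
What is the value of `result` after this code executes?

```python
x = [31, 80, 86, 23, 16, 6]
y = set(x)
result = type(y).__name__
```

x is list; y is set; result = 'set'

'set'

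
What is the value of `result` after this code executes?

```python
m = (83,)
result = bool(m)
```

m = (83,); result = True

True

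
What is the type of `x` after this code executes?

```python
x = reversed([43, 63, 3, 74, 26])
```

reversed() on a list returns list_reverseiterator

list_reverseiterator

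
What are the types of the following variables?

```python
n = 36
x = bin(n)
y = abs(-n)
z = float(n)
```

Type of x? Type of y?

bin() returns str; abs() of int returns int

str, int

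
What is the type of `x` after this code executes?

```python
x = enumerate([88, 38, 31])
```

enumerate() returns an enumerate object

enumerate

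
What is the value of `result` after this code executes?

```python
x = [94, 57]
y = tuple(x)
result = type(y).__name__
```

x is list; y is tuple; result = 'tuple'

'tuple'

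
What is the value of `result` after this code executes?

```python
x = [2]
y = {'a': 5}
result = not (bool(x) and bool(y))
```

x = [2]; y = {'a': 5}; result = False

False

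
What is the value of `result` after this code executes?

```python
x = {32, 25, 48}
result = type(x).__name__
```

x is set; result = 'set'

'set'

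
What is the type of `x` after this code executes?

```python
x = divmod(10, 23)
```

divmod() returns tuple of (quotient, remainder)

tuple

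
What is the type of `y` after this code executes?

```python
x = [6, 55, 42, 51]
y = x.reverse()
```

list.reverse() returns None

NoneType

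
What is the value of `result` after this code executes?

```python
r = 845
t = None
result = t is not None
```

r = 845; t = None; result = False

False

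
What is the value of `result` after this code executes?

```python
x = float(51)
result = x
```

x = 51.0; result = 51.0

51.0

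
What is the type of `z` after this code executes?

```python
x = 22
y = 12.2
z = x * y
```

int * float = float

float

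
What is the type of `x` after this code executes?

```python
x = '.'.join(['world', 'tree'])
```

str.join() returns str

str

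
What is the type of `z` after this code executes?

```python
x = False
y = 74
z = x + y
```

bool + int = int (bool is subclass of int)

int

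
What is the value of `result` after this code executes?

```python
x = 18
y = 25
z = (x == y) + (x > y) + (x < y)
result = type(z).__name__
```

x is int; y is int; z is int; result = 'int'

'int'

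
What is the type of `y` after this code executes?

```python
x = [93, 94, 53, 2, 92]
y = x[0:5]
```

Slicing a list returns a list

list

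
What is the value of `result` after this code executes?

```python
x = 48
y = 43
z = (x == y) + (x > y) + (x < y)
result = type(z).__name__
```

x is int; y is int; z is int; result = 'int'

'int'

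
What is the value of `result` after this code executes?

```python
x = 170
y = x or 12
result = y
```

x = 170; y = 170; result = 170

170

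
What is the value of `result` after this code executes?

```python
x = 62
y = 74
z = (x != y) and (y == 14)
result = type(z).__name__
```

x is int; y is int; z is bool; result = 'bool'

'bool'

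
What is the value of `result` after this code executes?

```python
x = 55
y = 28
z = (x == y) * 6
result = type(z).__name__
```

x is int; y is int; z is int; result = 'int'

'int'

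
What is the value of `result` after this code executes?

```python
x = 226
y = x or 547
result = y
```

x = 226; y = 226; result = 226

226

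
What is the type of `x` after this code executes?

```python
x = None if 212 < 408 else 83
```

212 < 408 is True, so the if branch is taken

NoneType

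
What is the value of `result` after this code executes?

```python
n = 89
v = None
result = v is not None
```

n = 89; v = None; result = False

False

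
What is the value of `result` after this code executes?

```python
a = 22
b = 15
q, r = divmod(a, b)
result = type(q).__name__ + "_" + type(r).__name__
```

a is int; b is int; q is int; r is int; result = 'int_int'

'int_int'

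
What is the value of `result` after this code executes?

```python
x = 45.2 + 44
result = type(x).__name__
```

x is float; result = 'float'

'float'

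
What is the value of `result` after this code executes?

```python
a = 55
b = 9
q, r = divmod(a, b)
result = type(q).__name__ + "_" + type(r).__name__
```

a is int; b is int; q is int; r is int; result = 'int_int'

'int_int'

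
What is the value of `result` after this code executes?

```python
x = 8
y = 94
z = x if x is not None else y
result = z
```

x = 8; y = 94; z = 8; result = 8

8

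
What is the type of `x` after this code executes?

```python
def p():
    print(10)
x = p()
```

Function without return returns None

NoneType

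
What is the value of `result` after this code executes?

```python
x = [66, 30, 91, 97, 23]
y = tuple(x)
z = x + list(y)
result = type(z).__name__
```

x is list; y is tuple; z is list; result = 'list'

'list'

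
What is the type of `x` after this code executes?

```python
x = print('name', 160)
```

print() returns None

NoneType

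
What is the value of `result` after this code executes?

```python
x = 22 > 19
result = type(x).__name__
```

x is bool; result = 'bool'

'bool'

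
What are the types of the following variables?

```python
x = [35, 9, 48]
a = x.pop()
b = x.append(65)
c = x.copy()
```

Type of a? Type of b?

pop() returns element; append() returns None

int, NoneType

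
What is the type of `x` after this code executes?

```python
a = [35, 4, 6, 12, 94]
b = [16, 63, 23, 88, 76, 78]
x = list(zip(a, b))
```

list(zip()) returns a list of tuples

list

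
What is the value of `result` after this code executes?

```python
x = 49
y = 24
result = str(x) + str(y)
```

x = 49; y = 24; result = '4924'

'4924'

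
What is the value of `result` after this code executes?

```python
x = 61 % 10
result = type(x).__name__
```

x is int; result = 'int'

'int'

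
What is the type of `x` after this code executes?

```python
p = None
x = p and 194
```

'and' returns first falsy value (None)

NoneType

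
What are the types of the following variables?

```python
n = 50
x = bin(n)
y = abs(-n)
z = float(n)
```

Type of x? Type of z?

bin() returns str; float() returns float

str, float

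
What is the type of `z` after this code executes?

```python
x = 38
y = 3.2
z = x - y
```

int - float = float

float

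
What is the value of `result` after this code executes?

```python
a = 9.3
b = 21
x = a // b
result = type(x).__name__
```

a is float; b is int; x is float; result = 'float'

'float'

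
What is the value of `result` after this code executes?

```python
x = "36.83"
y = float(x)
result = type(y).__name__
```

x is str; y is float; result = 'float'

'float'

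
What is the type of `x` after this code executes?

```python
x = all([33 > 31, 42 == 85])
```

all() returns bool

bool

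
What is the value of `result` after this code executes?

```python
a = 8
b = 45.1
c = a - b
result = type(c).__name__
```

a is int; b is float; c is float; result = 'float'

'float'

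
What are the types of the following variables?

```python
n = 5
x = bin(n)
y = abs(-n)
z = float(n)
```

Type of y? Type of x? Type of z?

abs() of int returns int; bin() returns str; float() returns float

int, str, float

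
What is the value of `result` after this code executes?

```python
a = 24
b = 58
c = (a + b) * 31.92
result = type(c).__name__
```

a is int; b is int; c is float; result = 'float'

'float'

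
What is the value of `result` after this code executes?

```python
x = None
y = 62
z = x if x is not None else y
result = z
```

x = None; y = 62; z = 62; result = 62

62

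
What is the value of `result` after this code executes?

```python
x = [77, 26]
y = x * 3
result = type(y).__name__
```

x is list; y is list; result = 'list'

'list'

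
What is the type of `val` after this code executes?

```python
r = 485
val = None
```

None has type NoneType

NoneType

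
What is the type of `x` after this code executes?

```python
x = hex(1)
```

hex() returns str representation

str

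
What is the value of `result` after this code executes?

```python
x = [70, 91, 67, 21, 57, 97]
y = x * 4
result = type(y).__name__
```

x is list; y is list; result = 'list'

'list'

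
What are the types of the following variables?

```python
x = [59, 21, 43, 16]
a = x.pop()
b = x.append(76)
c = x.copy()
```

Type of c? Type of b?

copy() returns list; append() returns None

list, NoneType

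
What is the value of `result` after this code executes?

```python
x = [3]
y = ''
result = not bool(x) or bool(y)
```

x = [3]; y = ''; result = False

False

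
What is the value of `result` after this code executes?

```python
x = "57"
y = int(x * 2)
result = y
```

x = '57'; y = 5757; result = 5757

5757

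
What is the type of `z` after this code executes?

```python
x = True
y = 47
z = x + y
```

bool + int = int (bool is subclass of int)

int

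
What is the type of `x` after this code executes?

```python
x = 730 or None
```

'or' returns first truthy value

int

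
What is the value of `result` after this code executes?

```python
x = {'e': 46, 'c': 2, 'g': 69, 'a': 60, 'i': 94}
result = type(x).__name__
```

x is dict; result = 'dict'

'dict'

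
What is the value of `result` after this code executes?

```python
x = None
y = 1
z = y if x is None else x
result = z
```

x = None; y = 1; z = 1; result = 1

1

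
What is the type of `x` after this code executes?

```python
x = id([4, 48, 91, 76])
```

id() returns int

int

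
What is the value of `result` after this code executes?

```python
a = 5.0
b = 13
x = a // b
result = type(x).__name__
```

a is float; b is int; x is float; result = 'float'

'float'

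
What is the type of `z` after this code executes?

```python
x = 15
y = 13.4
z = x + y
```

int + float = float

float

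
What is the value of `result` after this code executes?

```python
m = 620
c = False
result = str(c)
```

m = 620; c = False; result = 'False'

'False'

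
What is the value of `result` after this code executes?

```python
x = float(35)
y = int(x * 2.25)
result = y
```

x = 35.0; y = 78; result = 78

78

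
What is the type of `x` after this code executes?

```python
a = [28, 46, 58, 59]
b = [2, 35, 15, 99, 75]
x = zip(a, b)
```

zip() returns a zip object

zip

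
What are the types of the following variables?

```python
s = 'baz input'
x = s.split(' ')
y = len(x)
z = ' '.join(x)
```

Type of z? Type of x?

str.join() returns str; str.split() returns list

str, list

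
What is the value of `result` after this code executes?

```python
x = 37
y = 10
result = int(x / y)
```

x = 37; y = 10; result = 3

3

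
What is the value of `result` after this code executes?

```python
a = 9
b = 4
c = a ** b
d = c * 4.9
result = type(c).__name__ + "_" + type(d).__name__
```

a is int; b is int; c is int; d is float; result = 'int_float'

'int_float'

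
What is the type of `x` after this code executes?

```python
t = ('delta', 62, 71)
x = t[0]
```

Index 0 of tuple is a str literal

str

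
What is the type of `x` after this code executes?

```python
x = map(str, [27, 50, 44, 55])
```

map() returns a map object

map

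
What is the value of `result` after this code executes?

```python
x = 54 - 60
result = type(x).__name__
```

x is int; result = 'int'

'int'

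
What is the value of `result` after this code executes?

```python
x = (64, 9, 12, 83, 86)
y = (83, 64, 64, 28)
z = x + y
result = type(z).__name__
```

x is tuple; y is tuple; z is tuple; result = 'tuple'

'tuple'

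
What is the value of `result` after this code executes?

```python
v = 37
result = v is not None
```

v = 37; result = True

True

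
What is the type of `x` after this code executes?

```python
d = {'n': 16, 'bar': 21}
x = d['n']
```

Accessing dict[str, int] with str key returns int

int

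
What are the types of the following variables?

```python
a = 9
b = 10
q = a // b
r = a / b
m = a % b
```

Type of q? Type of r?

// returns int; / returns float

int, float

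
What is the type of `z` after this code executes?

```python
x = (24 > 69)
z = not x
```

'not' returns bool

bool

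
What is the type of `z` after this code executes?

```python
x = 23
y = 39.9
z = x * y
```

int * float = float

float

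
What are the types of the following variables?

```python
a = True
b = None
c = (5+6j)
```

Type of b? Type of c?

b is assigned None, whose type is NoneType; c is assigned (5+6j), an int plus an imaginary literal (j suffix), which evaluates to complex

NoneType, complex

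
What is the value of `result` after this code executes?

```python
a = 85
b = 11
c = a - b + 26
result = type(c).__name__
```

a is int; b is int; c is int; result = 'int'

'int'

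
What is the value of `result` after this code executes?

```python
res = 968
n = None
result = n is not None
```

res = 968; n = None; result = False

False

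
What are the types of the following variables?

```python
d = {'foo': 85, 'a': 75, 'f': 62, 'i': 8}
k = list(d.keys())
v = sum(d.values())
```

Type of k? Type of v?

list() converts to list; sum of ints is int

list, int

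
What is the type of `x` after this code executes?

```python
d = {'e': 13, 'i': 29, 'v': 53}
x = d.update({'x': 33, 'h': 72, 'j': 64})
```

dict.update() returns None

NoneType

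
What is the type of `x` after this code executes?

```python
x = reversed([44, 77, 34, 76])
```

reversed() on a list returns list_reverseiterator

list_reverseiterator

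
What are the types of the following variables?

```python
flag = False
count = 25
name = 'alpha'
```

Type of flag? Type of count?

flag is assigned the constant False, which has type bool; count is assigned a bare integer (no decimal point), so it is an int

bool, int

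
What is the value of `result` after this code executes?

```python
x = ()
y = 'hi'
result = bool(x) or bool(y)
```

x = (); y = 'hi'; result = True

True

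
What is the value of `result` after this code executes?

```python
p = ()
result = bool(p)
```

p = (); result = False

False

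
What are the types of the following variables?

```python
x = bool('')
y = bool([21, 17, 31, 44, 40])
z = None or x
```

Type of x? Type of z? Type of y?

bool() returns bool; None or bool returns the bool; bool() returns bool

bool, bool, bool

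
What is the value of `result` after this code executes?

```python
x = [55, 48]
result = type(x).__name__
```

x is list; result = 'list'

'list'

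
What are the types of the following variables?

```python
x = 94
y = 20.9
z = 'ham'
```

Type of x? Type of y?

x is assigned a bare integer (no decimal point), so it is an int; y is assigned a number with a decimal point, so it is a float

int, float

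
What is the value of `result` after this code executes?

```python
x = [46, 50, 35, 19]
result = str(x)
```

x = [46, 50, 35, 19]; result = '[46, 50, 35, 19]'

'[46, 50, 35, 19]'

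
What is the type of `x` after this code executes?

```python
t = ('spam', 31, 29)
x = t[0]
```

Index 0 of tuple is a str literal

str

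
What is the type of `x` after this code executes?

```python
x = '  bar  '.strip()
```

str.strip() returns str

str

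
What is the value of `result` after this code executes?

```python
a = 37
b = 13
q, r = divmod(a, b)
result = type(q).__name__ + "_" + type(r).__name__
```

a is int; b is int; q is int; r is int; result = 'int_int'

'int_int'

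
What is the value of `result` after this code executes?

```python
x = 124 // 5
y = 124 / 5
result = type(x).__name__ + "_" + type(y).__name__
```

x is int; y is float; result = 'int_float'

'int_float'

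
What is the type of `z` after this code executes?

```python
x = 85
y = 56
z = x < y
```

Comparison returns bool

bool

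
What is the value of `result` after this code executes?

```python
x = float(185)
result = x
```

x = 185.0; result = 185.0

185.0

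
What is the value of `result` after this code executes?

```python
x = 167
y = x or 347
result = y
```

x = 167; y = 167; result = 167

167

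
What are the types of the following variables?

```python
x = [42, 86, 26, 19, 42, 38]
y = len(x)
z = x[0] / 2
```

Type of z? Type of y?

int / int = float; len() returns int

float, int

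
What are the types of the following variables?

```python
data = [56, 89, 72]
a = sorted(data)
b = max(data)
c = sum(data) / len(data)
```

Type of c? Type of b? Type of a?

int / int = float; max of ints returns int; sorted() returns list

float, int, list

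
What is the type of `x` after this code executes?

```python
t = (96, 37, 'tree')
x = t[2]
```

Index 2 of tuple is a str literal

str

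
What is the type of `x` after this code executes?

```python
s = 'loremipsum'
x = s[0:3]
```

Slicing a str returns str

str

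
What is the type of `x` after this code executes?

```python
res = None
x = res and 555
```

'and' returns first falsy value (None)

NoneType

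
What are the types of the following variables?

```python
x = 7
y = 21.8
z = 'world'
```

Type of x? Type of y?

x is assigned a bare integer (no decimal point), so it is an int; y is assigned a number with a decimal point, so it is a float

int, float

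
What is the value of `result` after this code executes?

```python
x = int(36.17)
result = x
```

x = 36; result = 36

36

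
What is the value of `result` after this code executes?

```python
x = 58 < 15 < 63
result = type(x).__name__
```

x is bool; result = 'bool'

'bool'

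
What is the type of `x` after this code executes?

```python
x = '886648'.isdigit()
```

str.isdigit() returns bool

bool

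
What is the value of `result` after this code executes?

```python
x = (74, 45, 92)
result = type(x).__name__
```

x is tuple; result = 'tuple'

'tuple'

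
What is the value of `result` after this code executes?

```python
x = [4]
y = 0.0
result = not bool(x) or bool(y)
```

x = [4]; y = 0.0; result = False

False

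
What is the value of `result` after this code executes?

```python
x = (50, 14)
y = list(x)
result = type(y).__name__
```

x is tuple; y is list; result = 'list'

'list'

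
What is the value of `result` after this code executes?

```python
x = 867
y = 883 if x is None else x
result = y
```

x = 867; y = 867; result = 867

867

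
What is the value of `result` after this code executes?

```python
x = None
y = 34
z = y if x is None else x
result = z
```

x = None; y = 34; z = 34; result = 34

34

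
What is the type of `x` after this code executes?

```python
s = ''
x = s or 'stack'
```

'or' returns first truthy value (str)

str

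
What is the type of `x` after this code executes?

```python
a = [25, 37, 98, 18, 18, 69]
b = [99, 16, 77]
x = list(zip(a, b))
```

list(zip()) returns a list of tuples

list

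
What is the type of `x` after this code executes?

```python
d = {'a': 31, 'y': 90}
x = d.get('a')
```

dict.get() returns value type when found

int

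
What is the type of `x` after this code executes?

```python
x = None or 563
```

'or' with None returns the other truthy value

int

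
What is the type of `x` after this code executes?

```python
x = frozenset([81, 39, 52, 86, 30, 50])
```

frozenset() returns frozenset

frozenset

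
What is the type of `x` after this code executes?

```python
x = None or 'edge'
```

'or' with None returns the other truthy value (str)

str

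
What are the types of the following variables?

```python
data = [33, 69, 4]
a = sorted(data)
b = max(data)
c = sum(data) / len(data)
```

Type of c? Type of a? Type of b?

int / int = float; sorted() returns list; max of ints returns int

float, list, int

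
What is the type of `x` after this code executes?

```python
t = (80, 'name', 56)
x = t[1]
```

Index 1 of tuple is a str literal

str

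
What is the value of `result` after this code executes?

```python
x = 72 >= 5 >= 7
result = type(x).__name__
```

x is bool; result = 'bool'

'bool'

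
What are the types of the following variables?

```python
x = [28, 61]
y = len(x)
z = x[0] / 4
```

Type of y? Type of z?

len() returns int; int / int = float

int, float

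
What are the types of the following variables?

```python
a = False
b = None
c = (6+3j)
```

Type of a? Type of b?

a is assigned the constant False, which has type bool; b is assigned None, whose type is NoneType

bool, NoneType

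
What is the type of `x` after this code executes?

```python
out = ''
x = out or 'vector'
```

'or' returns first truthy value (str)

str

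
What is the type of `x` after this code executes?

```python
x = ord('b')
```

ord() returns int (code point)

int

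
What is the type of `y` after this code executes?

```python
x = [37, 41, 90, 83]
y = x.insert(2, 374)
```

list.insert() returns None

NoneType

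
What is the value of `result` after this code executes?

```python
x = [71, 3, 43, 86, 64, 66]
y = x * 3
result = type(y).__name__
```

x is list; y is list; result = 'list'

'list'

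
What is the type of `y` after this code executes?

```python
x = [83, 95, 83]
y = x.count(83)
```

list.count() returns int

int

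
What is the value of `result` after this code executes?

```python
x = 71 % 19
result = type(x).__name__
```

x is int; result = 'int'

'int'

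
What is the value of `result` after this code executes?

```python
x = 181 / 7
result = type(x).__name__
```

x is float; result = 'float'

'float'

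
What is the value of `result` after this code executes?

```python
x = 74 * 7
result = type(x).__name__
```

x is int; result = 'int'

'int'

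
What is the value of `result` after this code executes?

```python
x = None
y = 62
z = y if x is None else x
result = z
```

x = None; y = 62; z = 62; result = 62

62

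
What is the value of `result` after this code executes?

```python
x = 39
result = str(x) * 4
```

x = 39; result = '39393939'

'39393939'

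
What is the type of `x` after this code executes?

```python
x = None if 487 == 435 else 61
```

487 == 435 is False, so the else branch is taken

int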